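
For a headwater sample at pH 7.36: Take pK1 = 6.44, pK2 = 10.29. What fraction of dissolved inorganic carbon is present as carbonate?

α₂ = 0.00105

α₂ = 1 / (1 + [H⁺]/K2 + [H⁺]²/(K1K2)) = 1 / (1 + 10^+2.93 + 10^+2.01)
   = 1 / (1 + 851.14 + 102.33) = 1/954.47 = 0.001048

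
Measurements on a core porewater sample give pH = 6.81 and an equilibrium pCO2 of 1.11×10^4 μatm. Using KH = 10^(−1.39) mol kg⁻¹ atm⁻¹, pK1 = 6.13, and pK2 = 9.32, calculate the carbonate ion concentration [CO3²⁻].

[CO2*] = KH · pCO2 = 10^(−1.39) × 1.11×10^4×10^-6 = 4.522×10^-4 mol/kg
α₀ = 1/(1 + K1/[H⁺] + K1K2/[H⁺]²) = 1/(1 + 10^+0.68 + 10^-1.83) = 0.1724
DIC = [CO2*]/α₀ = 4.522×10^-4 / 0.1724 = 2.623 mmol/kg
[CO3²⁻] = α₂·DIC; α₂ = 0.002550, so [CO3²⁻] = 0.002550 × 2.623 = 0.00669 mmol/kg = 6.69 μmol/kg

[CO3²⁻] = 6.69 μmol/kg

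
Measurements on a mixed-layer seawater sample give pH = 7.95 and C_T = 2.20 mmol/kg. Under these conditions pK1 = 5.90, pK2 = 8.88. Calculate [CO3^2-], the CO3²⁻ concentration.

α₂ = 1 / (1 + [H⁺]/K2 + [H⁺]²/(K1K2)) = 1 / (1 + 10^+0.93 + 10^-1.12)
   = 1 / (1 + 8.5114 + 0.075858) = 1/9.5872 = 0.1043
[CO3²⁻] = α₂ × DIC = 0.1043 × 2.20 = 0.229 mmol/kg

[CO3²⁻] = 0.229 mmol/kg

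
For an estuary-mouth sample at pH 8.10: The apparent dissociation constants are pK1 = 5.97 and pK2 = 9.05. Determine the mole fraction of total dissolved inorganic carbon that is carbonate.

α₂ = 0.100

α₂ = 1 / (1 + [H⁺]/K2 + [H⁺]²/(K1K2)) = 1 / (1 + 10^+0.95 + 10^-1.18)
   = 1 / (1 + 8.9125 + 0.066069) = 1/9.9786 = 0.1002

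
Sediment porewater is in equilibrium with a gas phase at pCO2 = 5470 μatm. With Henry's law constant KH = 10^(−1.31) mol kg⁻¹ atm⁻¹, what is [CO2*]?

KH = 10^(−1.31) = 4.898×10^-2 mol kg⁻¹ atm⁻¹
[CO2*] = KH · pCO2 = 4.898×10^-2 × 5470×10^-6 atm = 2.68×10^-4 mol/kg

[CO2*] = 268 μmol/kg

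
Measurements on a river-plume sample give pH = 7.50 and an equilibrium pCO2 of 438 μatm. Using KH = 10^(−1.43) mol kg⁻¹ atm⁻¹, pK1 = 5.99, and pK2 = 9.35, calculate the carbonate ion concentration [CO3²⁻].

[CO3²⁻] = 7.44 μmol/kg

[CO2*] = KH · pCO2 = 10^(−1.43) × 438×10^-6 = 1.627×10^-5 mol/kg
α₀ = 1/(1 + K1/[H⁺] + K1K2/[H⁺]²) = 1/(1 + 10^+1.51 + 10^-0.34) = 0.02957
DIC = [CO2*]/α₀ = 1.627×10^-5 / 0.02957 = 0.5503 mmol/kg
[CO3²⁻] = α₂·DIC; α₂ = 0.01352, so [CO3²⁻] = 0.01352 × 0.5503 = 0.00744 mmol/kg = 7.44 μmol/kg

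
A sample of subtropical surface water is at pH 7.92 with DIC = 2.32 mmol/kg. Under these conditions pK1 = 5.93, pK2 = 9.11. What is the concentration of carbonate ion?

α₂ = 1 / (1 + [H⁺]/K2 + [H⁺]²/(K1K2)) = 1 / (1 + 10^+1.19 + 10^-0.80)
   = 1 / (1 + 15.488 + 0.15849) = 1/16.647 = 0.06007
[CO3²⁻] = α₂ × DIC = 0.06007 × 2.32 = 0.139 mmol/kg

[CO3²⁻] = 0.139 mmol/kg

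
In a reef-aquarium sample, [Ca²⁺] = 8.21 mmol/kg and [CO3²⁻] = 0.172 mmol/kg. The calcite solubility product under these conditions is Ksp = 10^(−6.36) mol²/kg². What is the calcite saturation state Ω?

Ω = 3.23

Ksp = 10^(−6.36) = 4.365×10^-7
Ω = [Ca²⁺][CO3²⁻]/Ksp = (8.21×10^-3)(0.172×10^-3) / 4.365×10^-7 = 3.23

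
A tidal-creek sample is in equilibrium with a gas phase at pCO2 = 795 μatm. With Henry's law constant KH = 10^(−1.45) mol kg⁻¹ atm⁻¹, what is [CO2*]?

[CO2*] = 28.2 μmol/kg

KH = 10^(−1.45) = 3.548×10^-2 mol kg⁻¹ atm⁻¹
[CO2*] = KH · pCO2 = 3.548×10^-2 × 795×10^-6 atm = 2.82×10^-5 mol/kg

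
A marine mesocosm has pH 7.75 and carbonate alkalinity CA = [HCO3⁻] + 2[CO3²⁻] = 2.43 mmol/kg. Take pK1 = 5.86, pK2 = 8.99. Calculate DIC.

CA = [HCO3⁻] + 2[CO3²⁻] = (α₁ + 2α₂)·DIC
At pH 7.75: [H⁺]/K1 = 10^-1.89 = 0.012882, K2/[H⁺] = 10^-1.24 = 0.057544
α₁ = 1/(1 + 0.012882 + 0.057544) = 1/1.0704 = 0.9342; α₂ = α₁·K2/[H⁺] = 0.05376
α₁ + 2α₂ = 1.0417
DIC = CA / (α₁ + 2α₂) = 2.43 / 1.0417 = 2.33 mmol/kg

DIC = 2.33 mmol/kg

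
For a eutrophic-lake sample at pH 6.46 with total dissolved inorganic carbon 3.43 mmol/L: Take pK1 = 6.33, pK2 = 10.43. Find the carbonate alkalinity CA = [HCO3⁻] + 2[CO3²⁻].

CA = 1.97 mmol/L

CA = [HCO3⁻] + 2[CO3²⁻] = (α₁ + 2α₂)·DIC
At pH 6.46: [H⁺]/K1 = 10^-0.13 = 0.74131, K2/[H⁺] = 10^-3.97 = 0.00010715
α₁ = 1/(1 + 0.74131 + 0.00010715) = 1/1.7414 = 0.5742; α₂ = α₁·K2/[H⁺] = 6.153×10^-5
α₁ + 2α₂ = 0.5744
CA = 0.5744 × 3.43 = 1.97 mmol/L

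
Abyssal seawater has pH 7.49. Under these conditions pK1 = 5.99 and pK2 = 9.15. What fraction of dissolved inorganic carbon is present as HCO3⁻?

α₁ = 1 / (1 + [H⁺]/K1 + K2/[H⁺]) = 1 / (1 + 10^-1.50 + 10^-1.66)
   = 1 / (1 + 0.031623 + 0.021878) = 1/1.0535 = 0.9492

α₁ = 0.949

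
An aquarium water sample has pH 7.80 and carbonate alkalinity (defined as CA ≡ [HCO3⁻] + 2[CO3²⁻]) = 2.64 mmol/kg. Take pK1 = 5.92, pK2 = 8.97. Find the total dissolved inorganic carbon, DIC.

DIC = 2.51 mmol/kg

CA = [HCO3⁻] + 2[CO3²⁻] = (α₁ + 2α₂)·DIC
At pH 7.80: [H⁺]/K1 = 10^-1.88 = 0.013183, K2/[H⁺] = 10^-1.17 = 0.067608
α₁ = 1/(1 + 0.013183 + 0.067608) = 1/1.0808 = 0.9252; α₂ = α₁·K2/[H⁺] = 0.06255
α₁ + 2α₂ = 1.0504
DIC = CA / (α₁ + 2α₂) = 2.64 / 1.0504 = 2.51 mmol/kg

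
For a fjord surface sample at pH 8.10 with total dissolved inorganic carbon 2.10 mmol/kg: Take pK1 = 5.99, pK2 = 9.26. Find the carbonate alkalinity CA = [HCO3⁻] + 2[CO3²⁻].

CA = [HCO3⁻] + 2[CO3²⁻] = (α₁ + 2α₂)·DIC
At pH 8.10: [H⁺]/K1 = 10^-2.11 = 0.0077625, K2/[H⁺] = 10^-1.16 = 0.069183
α₁ = 1/(1 + 0.0077625 + 0.069183) = 1/1.0769 = 0.9286; α₂ = α₁·K2/[H⁺] = 0.06424
α₁ + 2α₂ = 1.0570
CA = 1.0570 × 2.10 = 2.22 mmol/kg

CA = 2.22 mmol/kg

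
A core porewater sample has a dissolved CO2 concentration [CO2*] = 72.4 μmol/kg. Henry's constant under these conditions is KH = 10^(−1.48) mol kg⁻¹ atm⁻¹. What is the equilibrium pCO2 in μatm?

KH = 10^(−1.48) = 3.311×10^-2 mol kg⁻¹ atm⁻¹
pCO2 = [CO2*]/KH = 72.4×10^-6 / 3.311×10^-2 = 2.19×10^-3 atm = 2190 μatm

pCO2 = 2190 μatm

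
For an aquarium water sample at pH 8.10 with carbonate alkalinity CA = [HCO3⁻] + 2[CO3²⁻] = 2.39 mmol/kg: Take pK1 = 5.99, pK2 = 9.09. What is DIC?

DIC = 2.20 mmol/kg

CA = [HCO3⁻] + 2[CO3²⁻] = (α₁ + 2α₂)·DIC
At pH 8.10: [H⁺]/K1 = 10^-2.11 = 0.0077625, K2/[H⁺] = 10^-0.99 = 0.10233
α₁ = 1/(1 + 0.0077625 + 0.10233) = 1/1.1101 = 0.9008; α₂ = α₁·K2/[H⁺] = 0.09218
α₁ + 2α₂ = 1.0852
DIC = CA / (α₁ + 2α₂) = 2.39 / 1.0852 = 2.20 mmol/kg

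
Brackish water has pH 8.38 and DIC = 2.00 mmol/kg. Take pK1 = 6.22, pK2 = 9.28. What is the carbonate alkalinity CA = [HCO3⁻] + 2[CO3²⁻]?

CA = 2.21 mmol/kg

CA = [HCO3⁻] + 2[CO3²⁻] = (α₁ + 2α₂)·DIC
At pH 8.38: [H⁺]/K1 = 10^-2.16 = 0.0069183, K2/[H⁺] = 10^-0.90 = 0.12589
α₁ = 1/(1 + 0.0069183 + 0.12589) = 1/1.1328 = 0.8828; α₂ = α₁·K2/[H⁺] = 0.1111
α₁ + 2α₂ = 1.1050
CA = 1.1050 × 2.00 = 2.21 mmol/kg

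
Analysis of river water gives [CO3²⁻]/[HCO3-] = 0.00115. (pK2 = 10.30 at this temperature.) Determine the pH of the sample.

pH = 7.36

From K2 = [H⁺][CO3²⁻]/[HCO3-]:  pH = pK2 + log₁₀([CO3²⁻]/[HCO3-])
log₁₀(0.00115) = -2.939
pH = 10.30 + (-2.939) = 7.36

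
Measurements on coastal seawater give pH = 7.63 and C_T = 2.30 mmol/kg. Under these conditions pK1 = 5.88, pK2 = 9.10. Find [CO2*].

[CO2*] = 0.0389 mmol/kg

α₀ = 1 / (1 + K1/[H⁺] + K1K2/[H⁺]²) = 1 / (1 + 10^+1.75 + 10^+0.28)
   = 1 / (1 + 56.234 + 1.9055) = 1/59.140 = 0.01691
[CO2*] = α₀ × DIC = 0.01691 × 2.30 = 0.0389 mmol/kg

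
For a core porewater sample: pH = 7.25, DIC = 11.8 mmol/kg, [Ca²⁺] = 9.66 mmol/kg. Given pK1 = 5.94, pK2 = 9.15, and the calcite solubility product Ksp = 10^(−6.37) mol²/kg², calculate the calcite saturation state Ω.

α₂ = 1 / (1 + [H⁺]/K2 + [H⁺]²/(K1K2)) = 1 / (1 + 10^+1.90 + 10^+0.59)
   = 1 / (1 + 79.433 + 3.8905) = 1/84.323 = 0.01186
[CO3²⁻] = α₂ × DIC = 0.01186 × 11.8 = 0.1399 mmol/kg
Ksp = 10^(−6.37) = 4.266×10^-7
Ω = [Ca²⁺][CO3²⁻]/Ksp = (9.66×10^-3)(1.399×10^-4) / 4.266×10^-7 = 3.17

Ω = 3.17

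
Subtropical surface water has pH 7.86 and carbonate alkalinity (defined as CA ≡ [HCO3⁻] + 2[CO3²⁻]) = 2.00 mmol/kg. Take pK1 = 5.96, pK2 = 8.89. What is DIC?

DIC = 1.86 mmol/kg

CA = [HCO3⁻] + 2[CO3²⁻] = (α₁ + 2α₂)·DIC
At pH 7.86: [H⁺]/K1 = 10^-1.90 = 0.012589, K2/[H⁺] = 10^-1.03 = 0.093325
α₁ = 1/(1 + 0.012589 + 0.093325) = 1/1.1059 = 0.9042; α₂ = α₁·K2/[H⁺] = 0.08439
α₁ + 2α₂ = 1.0730
DIC = CA / (α₁ + 2α₂) = 2.00 / 1.0730 = 1.86 mmol/kg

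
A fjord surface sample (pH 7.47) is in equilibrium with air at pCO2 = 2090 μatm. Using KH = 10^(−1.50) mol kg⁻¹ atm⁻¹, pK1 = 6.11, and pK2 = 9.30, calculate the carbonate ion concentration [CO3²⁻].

[CO2*] = KH · pCO2 = 10^(−1.50) × 2090×10^-6 = 6.609×10^-5 mol/kg
α₀ = 1/(1 + K1/[H⁺] + K1K2/[H⁺]²) = 1/(1 + 10^+1.36 + 10^-0.47) = 0.04124
DIC = [CO2*]/α₀ = 6.609×10^-5 / 0.04124 = 1.603 mmol/kg
[CO3²⁻] = α₂·DIC; α₂ = 0.01397, so [CO3²⁻] = 0.01397 × 1.603 = 0.0224 mmol/kg

[CO3²⁻] = 0.0224 mmol/kg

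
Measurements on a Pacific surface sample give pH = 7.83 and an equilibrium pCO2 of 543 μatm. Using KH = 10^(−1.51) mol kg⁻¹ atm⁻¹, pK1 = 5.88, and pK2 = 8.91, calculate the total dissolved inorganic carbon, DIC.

DIC = 1.64 mmol/kg

[CO2*] = KH · pCO2 = 10^(−1.51) × 543×10^-6 = 1.678×10^-5 mol/kg
α₀ = 1/(1 + K1/[H⁺] + K1K2/[H⁺]²) = 1/(1 + 10^+1.95 + 10^+0.87) = 0.01025
DIC = [CO2*]/α₀ = 1.678×10^-5 / 0.01025 = 1.64 mmol/kg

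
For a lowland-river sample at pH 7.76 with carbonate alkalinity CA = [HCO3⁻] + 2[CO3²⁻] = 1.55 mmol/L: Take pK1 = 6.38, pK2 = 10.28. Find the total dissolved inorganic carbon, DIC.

CA = [HCO3⁻] + 2[CO3²⁻] = (α₁ + 2α₂)·DIC
At pH 7.76: [H⁺]/K1 = 10^-1.38 = 0.041687, K2/[H⁺] = 10^-2.52 = 0.0030200
α₁ = 1/(1 + 0.041687 + 0.0030200) = 1/1.0447 = 0.9572; α₂ = α₁·K2/[H⁺] = 0.002891
α₁ + 2α₂ = 0.9630
DIC = CA / (α₁ + 2α₂) = 1.55 / 0.9630 = 1.61 mmol/L

DIC = 1.61 mmol/L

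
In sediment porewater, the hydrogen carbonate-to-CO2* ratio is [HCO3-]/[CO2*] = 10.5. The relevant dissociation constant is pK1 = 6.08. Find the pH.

pH = 7.10

From K1 = [H⁺][HCO3-]/[CO2*]:  pH = pK1 + log₁₀([HCO3-]/[CO2*])
log₁₀(10.5) = +1.021
pH = 6.08 + (+1.021) = 7.10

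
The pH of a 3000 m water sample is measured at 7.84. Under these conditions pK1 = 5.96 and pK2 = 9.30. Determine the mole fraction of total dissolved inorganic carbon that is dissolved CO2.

α₀ = 1 / (1 + K1/[H⁺] + K1K2/[H⁺]²) = 1 / (1 + 10^+1.88 + 10^+0.42)
   = 1 / (1 + 75.858 + 2.6303) = 1/79.488 = 0.01258

α₀ = 0.0126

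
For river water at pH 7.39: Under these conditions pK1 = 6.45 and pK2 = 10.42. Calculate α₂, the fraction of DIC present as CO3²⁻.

α₂ = 1 / (1 + [H⁺]/K2 + [H⁺]²/(K1K2)) = 1 / (1 + 10^+3.03 + 10^+2.09)
   = 1 / (1 + 1071.5 + 123.03) = 1/1195.5 = 0.0008364

α₂ = 0.000836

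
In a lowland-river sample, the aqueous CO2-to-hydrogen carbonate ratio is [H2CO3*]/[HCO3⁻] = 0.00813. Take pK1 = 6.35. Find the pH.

pH = 8.44

From K1 = [H⁺][HCO3⁻]/[H2CO3*]:  pH = pK1 − log₁₀([H2CO3*]/[HCO3⁻])
log₁₀(0.00813) = -2.090
pH = 6.35 − (-2.090) = 8.44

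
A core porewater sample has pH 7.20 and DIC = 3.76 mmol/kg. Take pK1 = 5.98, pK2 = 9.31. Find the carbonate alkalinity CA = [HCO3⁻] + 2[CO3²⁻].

CA = [HCO3⁻] + 2[CO3²⁻] = (α₁ + 2α₂)·DIC
At pH 7.20: [H⁺]/K1 = 10^-1.22 = 0.060256, K2/[H⁺] = 10^-2.11 = 0.0077625
α₁ = 1/(1 + 0.060256 + 0.0077625) = 1/1.0680 = 0.9363; α₂ = α₁·K2/[H⁺] = 0.007268
α₁ + 2α₂ = 0.9508
CA = 0.9508 × 3.76 = 3.58 mmol/kg

CA = 3.58 mmol/kg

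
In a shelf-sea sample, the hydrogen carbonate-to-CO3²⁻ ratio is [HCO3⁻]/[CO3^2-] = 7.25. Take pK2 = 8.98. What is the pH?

From K2 = [H⁺][CO3^2-]/[HCO3⁻]:  pH = pK2 − log₁₀([HCO3⁻]/[CO3^2-])
log₁₀(7.25) = +0.860
pH = 8.98 − (+0.860) = 8.12

pH = 8.12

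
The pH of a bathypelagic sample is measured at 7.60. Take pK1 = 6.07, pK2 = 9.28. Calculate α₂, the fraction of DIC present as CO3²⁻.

α₂ = 1 / (1 + [H⁺]/K2 + [H⁺]²/(K1K2)) = 1 / (1 + 10^+1.68 + 10^+0.15)
   = 1 / (1 + 47.863 + 1.4125) = 1/50.276 = 0.01989

α₂ = 0.0199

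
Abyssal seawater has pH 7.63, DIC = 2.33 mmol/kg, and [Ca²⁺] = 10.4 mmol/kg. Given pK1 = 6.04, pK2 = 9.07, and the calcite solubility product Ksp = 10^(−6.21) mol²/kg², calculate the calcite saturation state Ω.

α₂ = 1 / (1 + [H⁺]/K2 + [H⁺]²/(K1K2)) = 1 / (1 + 10^+1.44 + 10^-0.15)
   = 1 / (1 + 27.542 + 0.70795) = 1/29.250 = 0.03419
[CO3²⁻] = α₂ × DIC = 0.03419 × 2.33 = 0.07966 mmol/kg
Ksp = 10^(−6.21) = 6.166×10^-7
Ω = [Ca²⁺][CO3²⁻]/Ksp = (10.4×10^-3)(7.966×10^-5) / 6.166×10^-7 = 1.34

Ω = 1.34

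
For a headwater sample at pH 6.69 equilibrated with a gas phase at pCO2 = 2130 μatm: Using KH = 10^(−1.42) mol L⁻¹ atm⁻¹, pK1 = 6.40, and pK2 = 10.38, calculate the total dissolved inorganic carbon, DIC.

DIC = 0.239 mmol/L

[CO2*] = KH · pCO2 = 10^(−1.42) × 2130×10^-6 = 8.098×10^-5 mol/L
α₀ = 1/(1 + K1/[H⁺] + K1K2/[H⁺]²) = 1/(1 + 10^+0.29 + 10^-3.40) = 0.3390
DIC = [CO2*]/α₀ = 8.098×10^-5 / 0.3390 = 0.239 mmol/L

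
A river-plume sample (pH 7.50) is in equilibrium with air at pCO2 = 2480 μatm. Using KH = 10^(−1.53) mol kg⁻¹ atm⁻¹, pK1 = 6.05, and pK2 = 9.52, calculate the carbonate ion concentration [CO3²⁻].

[CO3²⁻] = 19.7 μmol/kg

[CO2*] = KH · pCO2 = 10^(−1.53) × 2480×10^-6 = 7.319×10^-5 mol/kg
α₀ = 1/(1 + K1/[H⁺] + K1K2/[H⁺]²) = 1/(1 + 10^+1.45 + 10^-0.57) = 0.03395
DIC = [CO2*]/α₀ = 7.319×10^-5 / 0.03395 = 2.156 mmol/kg
[CO3²⁻] = α₂·DIC; α₂ = 0.009138, so [CO3²⁻] = 0.009138 × 2.156 = 0.0197 mmol/kg = 19.7 μmol/kg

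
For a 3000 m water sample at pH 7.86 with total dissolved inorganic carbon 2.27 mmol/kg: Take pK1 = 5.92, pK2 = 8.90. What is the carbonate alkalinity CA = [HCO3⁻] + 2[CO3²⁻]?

CA = [HCO3⁻] + 2[CO3²⁻] = (α₁ + 2α₂)·DIC
At pH 7.86: [H⁺]/K1 = 10^-1.94 = 0.011482, K2/[H⁺] = 10^-1.04 = 0.091201
α₁ = 1/(1 + 0.011482 + 0.091201) = 1/1.1027 = 0.9069; α₂ = α₁·K2/[H⁺] = 0.08271
α₁ + 2α₂ = 1.0723
CA = 1.0723 × 2.27 = 2.43 mmol/kg

CA = 2.43 mmol/kg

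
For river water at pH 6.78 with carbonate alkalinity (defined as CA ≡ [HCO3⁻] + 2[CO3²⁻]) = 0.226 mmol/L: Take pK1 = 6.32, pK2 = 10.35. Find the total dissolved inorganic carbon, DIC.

DIC = 0.304 mmol/L

CA = [HCO3⁻] + 2[CO3²⁻] = (α₁ + 2α₂)·DIC
At pH 6.78: [H⁺]/K1 = 10^-0.46 = 0.34674, K2/[H⁺] = 10^-3.57 = 0.00026915
α₁ = 1/(1 + 0.34674 + 0.00026915) = 1/1.3470 = 0.7424; α₂ = α₁·K2/[H⁺] = 0.0001998
α₁ + 2α₂ = 0.7428
DIC = CA / (α₁ + 2α₂) = 0.226 / 0.7428 = 0.304 mmol/L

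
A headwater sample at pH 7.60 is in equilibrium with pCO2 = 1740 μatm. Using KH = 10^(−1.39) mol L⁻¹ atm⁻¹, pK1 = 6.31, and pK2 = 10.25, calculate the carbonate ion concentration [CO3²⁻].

[CO2*] = KH · pCO2 = 10^(−1.39) × 1740×10^-6 = 7.088×10^-5 mol/L
α₀ = 1/(1 + K1/[H⁺] + K1K2/[H⁺]²) = 1/(1 + 10^+1.29 + 10^-1.36) = 0.04868
DIC = [CO2*]/α₀ = 7.088×10^-5 / 0.04868 = 1.456 mmol/L
[CO3²⁻] = α₂·DIC; α₂ = 0.002125, so [CO3²⁻] = 0.002125 × 1.456 = 0.00309 mmol/L = 3.09 μmol/L

[CO3²⁻] = 3.09 μmol/L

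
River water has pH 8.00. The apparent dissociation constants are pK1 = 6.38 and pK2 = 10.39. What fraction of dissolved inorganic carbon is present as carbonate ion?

α₂ = 0.00396

α₂ = 1 / (1 + [H⁺]/K2 + [H⁺]²/(K1K2)) = 1 / (1 + 10^+2.39 + 10^+0.77)
   = 1 / (1 + 245.47 + 5.8884) = 1/252.36 = 0.003963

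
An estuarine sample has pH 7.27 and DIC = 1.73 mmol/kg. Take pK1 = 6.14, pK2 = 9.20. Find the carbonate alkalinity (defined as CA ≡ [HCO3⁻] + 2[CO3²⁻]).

CA = [HCO3⁻] + 2[CO3²⁻] = (α₁ + 2α₂)·DIC
At pH 7.27: [H⁺]/K1 = 10^-1.13 = 0.074131, K2/[H⁺] = 10^-1.93 = 0.011749
α₁ = 1/(1 + 0.074131 + 0.011749) = 1/1.0859 = 0.9209; α₂ = α₁·K2/[H⁺] = 0.01082
α₁ + 2α₂ = 0.9426
CA = 0.9426 × 1.73 = 1.63 mmol/kg

CA = 1.63 mmol/kg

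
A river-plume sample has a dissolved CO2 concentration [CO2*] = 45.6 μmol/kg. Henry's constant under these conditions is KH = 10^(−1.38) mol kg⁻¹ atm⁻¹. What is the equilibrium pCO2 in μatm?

KH = 10^(−1.38) = 4.169×10^-2 mol kg⁻¹ atm⁻¹
pCO2 = [CO2*]/KH = 45.6×10^-6 / 4.169×10^-2 = 1.09×10^-3 atm = 1090 μatm

pCO2 = 1090 μatm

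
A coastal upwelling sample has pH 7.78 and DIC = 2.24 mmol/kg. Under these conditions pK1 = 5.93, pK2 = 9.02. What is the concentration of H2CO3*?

α₀ = 1 / (1 + K1/[H⁺] + K1K2/[H⁺]²) = 1 / (1 + 10^+1.85 + 10^+0.61)
   = 1 / (1 + 70.795 + 4.0738) = 1/75.868 = 0.01318
[CO2*] = α₀ × DIC = 0.01318 × 2.24 = 0.0295 mmol/kg

[CO2*] = 0.0295 mmol/kg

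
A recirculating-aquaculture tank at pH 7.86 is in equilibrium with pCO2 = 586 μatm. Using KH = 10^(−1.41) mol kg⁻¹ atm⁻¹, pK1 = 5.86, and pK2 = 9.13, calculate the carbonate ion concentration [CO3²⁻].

[CO3²⁻] = 0.122 mmol/kg

[CO2*] = KH · pCO2 = 10^(−1.41) × 586×10^-6 = 2.280×10^-5 mol/kg
α₀ = 1/(1 + K1/[H⁺] + K1K2/[H⁺]²) = 1/(1 + 10^+2.00 + 10^+0.73) = 0.009401
DIC = [CO2*]/α₀ = 2.280×10^-5 / 0.009401 = 2.425 mmol/kg
[CO3²⁻] = α₂·DIC; α₂ = 0.05049, so [CO3²⁻] = 0.05049 × 2.425 = 0.122 mmol/kg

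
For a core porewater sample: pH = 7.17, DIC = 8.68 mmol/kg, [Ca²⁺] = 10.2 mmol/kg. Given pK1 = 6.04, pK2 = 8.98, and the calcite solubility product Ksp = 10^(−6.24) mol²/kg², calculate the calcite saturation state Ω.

Ω = 2.19

α₂ = 1 / (1 + [H⁺]/K2 + [H⁺]²/(K1K2)) = 1 / (1 + 10^+1.81 + 10^+0.68)
   = 1 / (1 + 64.565 + 4.7863) = 1/70.352 = 0.01421
[CO3²⁻] = α₂ × DIC = 0.01421 × 8.68 = 0.1234 mmol/kg
Ksp = 10^(−6.24) = 5.754×10^-7
Ω = [Ca²⁺][CO3²⁻]/Ksp = (10.2×10^-3)(1.234×10^-4) / 5.754×10^-7 = 2.19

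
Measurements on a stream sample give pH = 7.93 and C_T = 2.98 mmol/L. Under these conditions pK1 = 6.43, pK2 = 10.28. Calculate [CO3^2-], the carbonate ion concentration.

α₂ = 1 / (1 + [H⁺]/K2 + [H⁺]²/(K1K2)) = 1 / (1 + 10^+2.35 + 10^+0.85)
   = 1 / (1 + 223.87 + 7.0795) = 1/231.95 = 0.004311
[CO3²⁻] = α₂ × DIC = 0.004311 × 2.98 = 0.0128 mmol/L = 12.8 μmol/L

[CO3²⁻] = 12.8 μmol/L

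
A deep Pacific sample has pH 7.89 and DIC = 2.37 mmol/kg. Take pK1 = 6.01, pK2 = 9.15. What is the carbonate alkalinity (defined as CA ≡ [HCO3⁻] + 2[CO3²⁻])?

CA = 2.46 mmol/kg

CA = [HCO3⁻] + 2[CO3²⁻] = (α₁ + 2α₂)·DIC
At pH 7.89: [H⁺]/K1 = 10^-1.88 = 0.013183, K2/[H⁺] = 10^-1.26 = 0.054954
α₁ = 1/(1 + 0.013183 + 0.054954) = 1/1.0681 = 0.9362; α₂ = α₁·K2/[H⁺] = 0.05145
α₁ + 2α₂ = 1.0391
CA = 1.0391 × 2.37 = 2.46 mmol/kg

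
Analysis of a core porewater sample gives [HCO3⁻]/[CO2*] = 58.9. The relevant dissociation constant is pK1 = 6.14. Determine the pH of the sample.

pH = 7.91

From K1 = [H⁺][HCO3⁻]/[CO2*]:  pH = pK1 + log₁₀([HCO3⁻]/[CO2*])
log₁₀(58.9) = +1.770
pH = 6.14 + (+1.770) = 7.91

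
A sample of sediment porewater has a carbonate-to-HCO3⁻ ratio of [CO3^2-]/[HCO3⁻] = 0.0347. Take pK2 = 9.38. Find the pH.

pH = 7.92

From K2 = [H⁺][CO3^2-]/[HCO3⁻]:  pH = pK2 + log₁₀([CO3^2-]/[HCO3⁻])
log₁₀(0.0347) = -1.460
pH = 9.38 + (-1.460) = 7.92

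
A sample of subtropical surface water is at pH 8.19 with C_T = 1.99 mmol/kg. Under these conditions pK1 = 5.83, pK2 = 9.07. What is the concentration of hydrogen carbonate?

[HCO3⁻] = 1.75 mmol/kg

α₁ = 1 / (1 + [H⁺]/K1 + K2/[H⁺]) = 1 / (1 + 10^-2.36 + 10^-0.88)
   = 1 / (1 + 0.0043652 + 0.13183) = 1/1.1362 = 0.8801
[HCO3⁻] = α₁ × DIC = 0.8801 × 1.99 = 1.75 mmol/kg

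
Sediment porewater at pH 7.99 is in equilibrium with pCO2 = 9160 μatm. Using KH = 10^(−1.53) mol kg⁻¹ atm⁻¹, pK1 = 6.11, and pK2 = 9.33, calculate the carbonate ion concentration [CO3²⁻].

[CO2*] = KH · pCO2 = 10^(−1.53) × 9160×10^-6 = 2.703×10^-4 mol/kg
α₀ = 1/(1 + K1/[H⁺] + K1K2/[H⁺]²) = 1/(1 + 10^+1.88 + 10^+0.54) = 0.01245
DIC = [CO2*]/α₀ = 2.703×10^-4 / 0.01245 = 21.71 mmol/kg
[CO3²⁻] = α₂·DIC; α₂ = 0.04317, so [CO3²⁻] = 0.04317 × 21.71 = 0.937 mmol/kg

[CO3²⁻] = 0.937 mmol/kg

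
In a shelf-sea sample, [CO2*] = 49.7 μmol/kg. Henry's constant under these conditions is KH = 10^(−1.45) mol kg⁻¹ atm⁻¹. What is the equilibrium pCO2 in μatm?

KH = 10^(−1.45) = 3.548×10^-2 mol kg⁻¹ atm⁻¹
pCO2 = [CO2*]/KH = 49.7×10^-6 / 3.548×10^-2 = 1.40×10^-3 atm = 1400 μatm

pCO2 = 1400 μatm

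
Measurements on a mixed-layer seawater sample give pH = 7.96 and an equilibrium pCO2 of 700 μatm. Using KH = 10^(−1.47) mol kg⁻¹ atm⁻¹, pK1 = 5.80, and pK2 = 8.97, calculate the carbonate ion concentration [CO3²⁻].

[CO3²⁻] = 0.335 mmol/kg

[CO2*] = KH · pCO2 = 10^(−1.47) × 700×10^-6 = 2.372×10^-5 mol/kg
α₀ = 1/(1 + K1/[H⁺] + K1K2/[H⁺]²) = 1/(1 + 10^+2.16 + 10^+1.15) = 0.006263
DIC = [CO2*]/α₀ = 2.372×10^-5 / 0.006263 = 3.787 mmol/kg
[CO3²⁻] = α₂·DIC; α₂ = 0.08847, so [CO3²⁻] = 0.08847 × 3.787 = 0.335 mmol/kg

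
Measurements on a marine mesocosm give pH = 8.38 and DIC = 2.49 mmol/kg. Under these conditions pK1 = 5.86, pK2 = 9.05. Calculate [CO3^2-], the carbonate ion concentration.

[CO3²⁻] = 0.437 mmol/kg

α₂ = 1 / (1 + [H⁺]/K2 + [H⁺]²/(K1K2)) = 1 / (1 + 10^+0.67 + 10^-1.85)
   = 1 / (1 + 4.6774 + 0.014125) = 1/5.6915 = 0.1757
[CO3²⁻] = α₂ × DIC = 0.1757 × 2.49 = 0.437 mmol/kg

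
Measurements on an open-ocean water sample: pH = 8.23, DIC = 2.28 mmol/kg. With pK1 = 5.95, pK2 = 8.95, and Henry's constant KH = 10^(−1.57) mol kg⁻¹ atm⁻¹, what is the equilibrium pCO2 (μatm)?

pCO2 = 372 μatm

α₀ = 1 / (1 + K1/[H⁺] + K1K2/[H⁺]²) = 1 / (1 + 10^+2.28 + 10^+1.56)
   = 1 / (1 + 190.55 + 36.308) = 1/227.85 = 0.004389
[CO2*] = α₀ × DIC = 0.004389 × 2.28 = 0.01001 mmol/kg = 10.01 μmol/kg
pCO2 = [CO2*]/KH = 1.001×10^-5 / 2.692×10^-2 = 372 μatm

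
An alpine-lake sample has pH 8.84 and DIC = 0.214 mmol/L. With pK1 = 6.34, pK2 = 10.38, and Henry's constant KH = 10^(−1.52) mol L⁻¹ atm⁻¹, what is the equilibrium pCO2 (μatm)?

pCO2 = 21.7 μatm

α₀ = 1 / (1 + K1/[H⁺] + K1K2/[H⁺]²) = 1 / (1 + 10^+2.50 + 10^+0.96)
   = 1 / (1 + 316.23 + 9.1201) = 1/326.35 = 0.003064
[CO2*] = α₀ × DIC = 0.003064 × 0.214 = 0.0006557 mmol/L = 0.6557 μmol/L
pCO2 = [CO2*]/KH = 6.557×10^-7 / 3.020×10^-2 = 21.7 μatm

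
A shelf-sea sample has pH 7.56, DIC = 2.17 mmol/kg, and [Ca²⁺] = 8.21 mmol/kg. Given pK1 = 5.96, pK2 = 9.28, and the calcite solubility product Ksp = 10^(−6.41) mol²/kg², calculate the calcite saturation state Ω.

α₂ = 1 / (1 + [H⁺]/K2 + [H⁺]²/(K1K2)) = 1 / (1 + 10^+1.72 + 10^+0.12)
   = 1 / (1 + 52.481 + 1.3183) = 1/54.799 = 0.01825
[CO3²⁻] = α₂ × DIC = 0.01825 × 2.17 = 0.03960 mmol/kg
Ksp = 10^(−6.41) = 3.890×10^-7
Ω = [Ca²⁺][CO3²⁻]/Ksp = (8.21×10^-3)(3.960×10^-5) / 3.890×10^-7 = 0.836

Ω = 0.836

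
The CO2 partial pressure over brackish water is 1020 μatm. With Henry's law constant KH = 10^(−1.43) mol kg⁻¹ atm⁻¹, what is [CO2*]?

[CO2*] = 37.9 μmol/kg

KH = 10^(−1.43) = 3.715×10^-2 mol kg⁻¹ atm⁻¹
[CO2*] = KH · pCO2 = 3.715×10^-2 × 1020×10^-6 atm = 3.79×10^-5 mol/kg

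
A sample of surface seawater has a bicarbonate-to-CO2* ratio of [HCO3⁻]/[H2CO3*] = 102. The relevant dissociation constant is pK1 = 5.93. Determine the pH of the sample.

From K1 = [H⁺][HCO3⁻]/[H2CO3*]:  pH = pK1 + log₁₀([HCO3⁻]/[H2CO3*])
log₁₀(102) = +2.009
pH = 5.93 + (+2.009) = 7.94

pH = 7.94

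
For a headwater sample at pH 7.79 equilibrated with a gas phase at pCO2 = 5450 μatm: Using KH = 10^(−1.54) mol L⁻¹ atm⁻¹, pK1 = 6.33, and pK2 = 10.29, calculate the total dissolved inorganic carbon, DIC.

DIC = 4.70 mmol/L

[CO2*] = KH · pCO2 = 10^(−1.54) × 5450×10^-6 = 1.572×10^-4 mol/L
α₀ = 1/(1 + K1/[H⁺] + K1K2/[H⁺]²) = 1/(1 + 10^+1.46 + 10^-1.04) = 0.03341
DIC = [CO2*]/α₀ = 1.572×10^-4 / 0.03341 = 4.70 mmol/L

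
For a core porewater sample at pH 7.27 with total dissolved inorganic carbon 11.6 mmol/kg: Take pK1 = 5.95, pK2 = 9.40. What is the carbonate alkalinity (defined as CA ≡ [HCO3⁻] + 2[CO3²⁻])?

CA = [HCO3⁻] + 2[CO3²⁻] = (α₁ + 2α₂)·DIC
At pH 7.27: [H⁺]/K1 = 10^-1.32 = 0.047863, K2/[H⁺] = 10^-2.13 = 0.0074131
α₁ = 1/(1 + 0.047863 + 0.0074131) = 1/1.0553 = 0.9476; α₂ = α₁·K2/[H⁺] = 0.007025
α₁ + 2α₂ = 0.9617
CA = 0.9617 × 11.6 = 11.2 mmol/kg

CA = 11.2 mmol/kg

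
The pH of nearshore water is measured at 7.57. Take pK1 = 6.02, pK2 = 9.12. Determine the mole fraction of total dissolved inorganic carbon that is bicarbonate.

α₁ = 0.947

α₁ = 1 / (1 + [H⁺]/K1 + K2/[H⁺]) = 1 / (1 + 10^-1.55 + 10^-1.55)
   = 1 / (1 + 0.028184 + 0.028184) = 1/1.0564 = 0.9466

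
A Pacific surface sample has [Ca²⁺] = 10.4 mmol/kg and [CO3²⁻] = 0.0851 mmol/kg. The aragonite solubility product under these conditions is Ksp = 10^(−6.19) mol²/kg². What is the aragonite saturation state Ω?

Ksp = 10^(−6.19) = 6.457×10^-7
Ω = [Ca²⁺][CO3²⁻]/Ksp = (10.4×10^-3)(0.0851×10^-3) / 6.457×10^-7 = 1.37

Ω = 1.37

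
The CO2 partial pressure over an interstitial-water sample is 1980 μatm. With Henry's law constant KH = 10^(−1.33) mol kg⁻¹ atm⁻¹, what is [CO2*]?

KH = 10^(−1.33) = 4.677×10^-2 mol kg⁻¹ atm⁻¹
[CO2*] = KH · pCO2 = 4.677×10^-2 × 1980×10^-6 atm = 9.26×10^-5 mol/kg

[CO2*] = 92.6 μmol/kg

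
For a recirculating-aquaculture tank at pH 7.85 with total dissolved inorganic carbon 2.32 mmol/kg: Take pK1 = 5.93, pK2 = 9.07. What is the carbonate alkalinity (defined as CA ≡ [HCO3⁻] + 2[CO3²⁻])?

CA = [HCO3⁻] + 2[CO3²⁻] = (α₁ + 2α₂)·DIC
At pH 7.85: [H⁺]/K1 = 10^-1.92 = 0.012023, K2/[H⁺] = 10^-1.22 = 0.060256
α₁ = 1/(1 + 0.012023 + 0.060256) = 1/1.0723 = 0.9326; α₂ = α₁·K2/[H⁺] = 0.05619
α₁ + 2α₂ = 1.0450
CA = 1.0450 × 2.32 = 2.42 mmol/kg

CA = 2.42 mmol/kg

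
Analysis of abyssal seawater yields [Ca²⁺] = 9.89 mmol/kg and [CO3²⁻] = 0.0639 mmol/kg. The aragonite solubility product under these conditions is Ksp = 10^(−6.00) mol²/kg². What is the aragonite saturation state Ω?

Ω = 0.632

Ksp = 10^(−6.00) = 1.000×10^-6
Ω = [Ca²⁺][CO3²⁻]/Ksp = (9.89×10^-3)(0.0639×10^-3) / 1.000×10^-6 = 0.632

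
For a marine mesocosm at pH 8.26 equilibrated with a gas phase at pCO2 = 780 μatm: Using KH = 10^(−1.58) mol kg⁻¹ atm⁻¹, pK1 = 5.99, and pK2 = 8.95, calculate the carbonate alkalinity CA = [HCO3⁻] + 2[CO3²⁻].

CA = 5.38 mmol/kg

[CO2*] = KH · pCO2 = 10^(−1.58) × 780×10^-6 = 2.052×10^-5 mol/kg
α₀ = 1/(1 + K1/[H⁺] + K1K2/[H⁺]²) = 1/(1 + 10^+2.27 + 10^+1.58) = 0.004440
DIC = [CO2*]/α₀ = 2.052×10^-5 / 0.004440 = 4.621 mmol/kg
CA = (α₁ + 2α₂)·DIC = (0.8268 + 2×0.1688) × 4.621 = 5.38 mmol/kg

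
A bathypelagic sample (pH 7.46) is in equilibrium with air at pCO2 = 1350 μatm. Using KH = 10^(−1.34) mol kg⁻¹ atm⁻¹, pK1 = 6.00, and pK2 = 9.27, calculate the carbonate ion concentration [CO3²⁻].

[CO2*] = KH · pCO2 = 10^(−1.34) × 1350×10^-6 = 6.171×10^-5 mol/kg
α₀ = 1/(1 + K1/[H⁺] + K1K2/[H⁺]²) = 1/(1 + 10^+1.46 + 10^-0.35) = 0.03302
DIC = [CO2*]/α₀ = 6.171×10^-5 / 0.03302 = 1.869 mmol/kg
[CO3²⁻] = α₂·DIC; α₂ = 0.01475, so [CO3²⁻] = 0.01475 × 1.869 = 0.0276 mmol/kg

[CO3²⁻] = 0.0276 mmol/kg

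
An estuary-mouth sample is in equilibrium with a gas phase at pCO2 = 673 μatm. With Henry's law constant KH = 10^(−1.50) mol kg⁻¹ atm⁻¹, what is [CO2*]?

KH = 10^(−1.50) = 3.162×10^-2 mol kg⁻¹ atm⁻¹
[CO2*] = KH · pCO2 = 3.162×10^-2 × 673×10^-6 atm = 2.13×10^-5 mol/kg

[CO2*] = 21.3 μmol/kg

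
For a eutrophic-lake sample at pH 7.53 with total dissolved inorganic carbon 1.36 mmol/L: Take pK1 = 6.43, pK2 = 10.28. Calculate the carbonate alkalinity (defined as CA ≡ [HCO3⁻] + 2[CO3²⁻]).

CA = [HCO3⁻] + 2[CO3²⁻] = (α₁ + 2α₂)·DIC
At pH 7.53: [H⁺]/K1 = 10^-1.10 = 0.079433, K2/[H⁺] = 10^-2.75 = 0.0017783
α₁ = 1/(1 + 0.079433 + 0.0017783) = 1/1.0812 = 0.9249; α₂ = α₁·K2/[H⁺] = 0.001645
α₁ + 2α₂ = 0.9282
CA = 0.9282 × 1.36 = 1.26 mmol/L

CA = 1.26 mmol/L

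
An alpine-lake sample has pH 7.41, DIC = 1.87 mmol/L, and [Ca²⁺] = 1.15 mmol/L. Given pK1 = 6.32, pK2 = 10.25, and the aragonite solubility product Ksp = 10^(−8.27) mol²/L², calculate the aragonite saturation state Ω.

α₂ = 1 / (1 + [H⁺]/K2 + [H⁺]²/(K1K2)) = 1 / (1 + 10^+2.84 + 10^+1.75)
   = 1 / (1 + 691.83 + 56.234) = 1/749.07 = 0.001335
[CO3²⁻] = α₂ × DIC = 0.001335 × 1.87 = 0.002496 mmol/L = 2.496 μmol/L
Ksp = 10^(−8.27) = 5.370×10^-9
Ω = [Ca²⁺][CO3²⁻]/Ksp = (1.15×10^-3)(2.496×10^-6) / 5.370×10^-9 = 0.535

Ω = 0.535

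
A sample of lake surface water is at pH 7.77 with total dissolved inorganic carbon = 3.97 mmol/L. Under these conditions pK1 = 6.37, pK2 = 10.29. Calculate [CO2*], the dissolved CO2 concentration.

[CO2*] = 0.152 mmol/L

α₀ = 1 / (1 + K1/[H⁺] + K1K2/[H⁺]²) = 1 / (1 + 10^+1.40 + 10^-1.12)
   = 1 / (1 + 25.119 + 0.075858) = 1/26.195 = 0.03818
[CO2*] = α₀ × DIC = 0.03818 × 3.97 = 0.152 mmol/L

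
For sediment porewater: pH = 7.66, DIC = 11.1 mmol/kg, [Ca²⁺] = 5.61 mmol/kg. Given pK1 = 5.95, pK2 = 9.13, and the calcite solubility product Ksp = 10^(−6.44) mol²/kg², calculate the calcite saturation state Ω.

α₂ = 1 / (1 + [H⁺]/K2 + [H⁺]²/(K1K2)) = 1 / (1 + 10^+1.47 + 10^-0.24)
   = 1 / (1 + 29.512 + 0.57544) = 1/31.088 = 0.03217
[CO3²⁻] = α₂ × DIC = 0.03217 × 11.1 = 0.3571 mmol/kg
Ksp = 10^(−6.44) = 3.631×10^-7
Ω = [Ca²⁺][CO3²⁻]/Ksp = (5.61×10^-3)(3.571×10^-4) / 3.631×10^-7 = 5.52

Ω = 5.52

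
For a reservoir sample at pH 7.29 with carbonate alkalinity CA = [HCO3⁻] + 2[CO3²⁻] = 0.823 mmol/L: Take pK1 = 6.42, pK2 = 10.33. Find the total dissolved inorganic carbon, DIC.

CA = [HCO3⁻] + 2[CO3²⁻] = (α₁ + 2α₂)·DIC
At pH 7.29: [H⁺]/K1 = 10^-0.87 = 0.13490, K2/[H⁺] = 10^-3.04 = 0.00091201
α₁ = 1/(1 + 0.13490 + 0.00091201) = 1/1.1358 = 0.8804; α₂ = α₁·K2/[H⁺] = 0.0008030
α₁ + 2α₂ = 0.8820
DIC = CA / (α₁ + 2α₂) = 0.823 / 0.8820 = 0.933 mmol/L

DIC = 0.933 mmol/L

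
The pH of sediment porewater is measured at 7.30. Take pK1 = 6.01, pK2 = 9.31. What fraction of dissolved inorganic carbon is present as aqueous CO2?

α₀ = 1 / (1 + K1/[H⁺] + K1K2/[H⁺]²) = 1 / (1 + 10^+1.29 + 10^-0.72)
   = 1 / (1 + 19.498 + 0.19055) = 1/20.689 = 0.04833

α₀ = 0.0483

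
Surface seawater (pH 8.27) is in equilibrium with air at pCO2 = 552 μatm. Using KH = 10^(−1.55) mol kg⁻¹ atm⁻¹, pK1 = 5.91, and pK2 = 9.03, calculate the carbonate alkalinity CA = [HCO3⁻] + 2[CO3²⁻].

[CO2*] = KH · pCO2 = 10^(−1.55) × 552×10^-6 = 1.556×10^-5 mol/kg
α₀ = 1/(1 + K1/[H⁺] + K1K2/[H⁺]²) = 1/(1 + 10^+2.36 + 10^+1.60) = 0.003705
DIC = [CO2*]/α₀ = 1.556×10^-5 / 0.003705 = 4.199 mmol/kg
CA = (α₁ + 2α₂)·DIC = (0.8488 + 2×0.1475) × 4.199 = 4.80 mmol/kg

CA = 4.80 mmol/kg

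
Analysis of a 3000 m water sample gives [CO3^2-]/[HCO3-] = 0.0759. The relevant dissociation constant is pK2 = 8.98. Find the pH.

From K2 = [H⁺][CO3^2-]/[HCO3-]:  pH = pK2 + log₁₀([CO3^2-]/[HCO3-])
log₁₀(0.0759) = -1.120
pH = 8.98 + (-1.120) = 7.86

pH = 7.86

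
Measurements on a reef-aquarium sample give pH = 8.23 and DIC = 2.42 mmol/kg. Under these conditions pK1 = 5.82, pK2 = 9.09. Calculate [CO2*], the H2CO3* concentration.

[CO2*] = 8.24 μmol/kg

α₀ = 1 / (1 + K1/[H⁺] + K1K2/[H⁺]²) = 1 / (1 + 10^+2.41 + 10^+1.55)
   = 1 / (1 + 257.04 + 35.481) = 1/293.52 = 0.003407
[CO2*] = α₀ × DIC = 0.003407 × 2.42 = 0.00824 mmol/kg = 8.24 μmol/kg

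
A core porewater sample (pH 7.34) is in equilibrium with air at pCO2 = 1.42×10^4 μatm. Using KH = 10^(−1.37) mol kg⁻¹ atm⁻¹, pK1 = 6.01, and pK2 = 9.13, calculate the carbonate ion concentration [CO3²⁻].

[CO2*] = KH · pCO2 = 10^(−1.37) × 1.42×10^4×10^-6 = 6.057×10^-4 mol/kg
α₀ = 1/(1 + K1/[H⁺] + K1K2/[H⁺]²) = 1/(1 + 10^+1.33 + 10^-0.46) = 0.04400
DIC = [CO2*]/α₀ = 6.057×10^-4 / 0.04400 = 13.77 mmol/kg
[CO3²⁻] = α₂·DIC; α₂ = 0.01526, so [CO3²⁻] = 0.01526 × 13.77 = 0.210 mmol/kg

[CO3²⁻] = 0.210 mmol/kg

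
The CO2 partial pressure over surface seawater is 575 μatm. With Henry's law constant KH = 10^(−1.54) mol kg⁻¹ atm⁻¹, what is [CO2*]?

[CO2*] = 16.6 μmol/kg

KH = 10^(−1.54) = 2.884×10^-2 mol kg⁻¹ atm⁻¹
[CO2*] = KH · pCO2 = 2.884×10^-2 × 575×10^-6 atm = 1.66×10^-5 mol/kg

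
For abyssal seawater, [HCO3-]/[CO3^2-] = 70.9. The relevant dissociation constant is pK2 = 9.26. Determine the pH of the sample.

From K2 = [H⁺][CO3^2-]/[HCO3-]:  pH = pK2 − log₁₀([HCO3-]/[CO3^2-])
log₁₀(70.9) = +1.851
pH = 9.26 − (+1.851) = 7.41

pH = 7.41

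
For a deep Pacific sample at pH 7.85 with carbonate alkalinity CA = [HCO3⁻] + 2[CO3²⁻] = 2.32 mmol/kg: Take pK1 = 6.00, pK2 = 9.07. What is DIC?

DIC = 2.22 mmol/kg

CA = [HCO3⁻] + 2[CO3²⁻] = (α₁ + 2α₂)·DIC
At pH 7.85: [H⁺]/K1 = 10^-1.85 = 0.014125, K2/[H⁺] = 10^-1.22 = 0.060256
α₁ = 1/(1 + 0.014125 + 0.060256) = 1/1.0744 = 0.9308; α₂ = α₁·K2/[H⁺] = 0.05608
α₁ + 2α₂ = 1.0429
DIC = CA / (α₁ + 2α₂) = 2.32 / 1.0429 = 2.22 mmol/kg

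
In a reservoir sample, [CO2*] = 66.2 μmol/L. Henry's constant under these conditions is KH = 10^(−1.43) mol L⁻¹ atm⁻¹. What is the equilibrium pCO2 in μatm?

pCO2 = 1780 μatm

KH = 10^(−1.43) = 3.715×10^-2 mol L⁻¹ atm⁻¹
pCO2 = [CO2*]/KH = 66.2×10^-6 / 3.715×10^-2 = 1.78×10^-3 atm = 1780 μatm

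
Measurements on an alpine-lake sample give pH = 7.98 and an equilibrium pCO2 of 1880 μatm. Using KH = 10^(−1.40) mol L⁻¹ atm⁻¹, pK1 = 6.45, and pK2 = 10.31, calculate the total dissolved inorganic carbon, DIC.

DIC = 2.62 mmol/L

[CO2*] = KH · pCO2 = 10^(−1.40) × 1880×10^-6 = 7.484×10^-5 mol/L
α₀ = 1/(1 + K1/[H⁺] + K1K2/[H⁺]²) = 1/(1 + 10^+1.53 + 10^-0.80) = 0.02854
DIC = [CO2*]/α₀ = 7.484×10^-5 / 0.02854 = 2.62 mmol/L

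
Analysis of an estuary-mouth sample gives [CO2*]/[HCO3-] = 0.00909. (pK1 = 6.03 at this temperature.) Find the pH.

pH = 8.07

From K1 = [H⁺][HCO3-]/[CO2*]:  pH = pK1 − log₁₀([CO2*]/[HCO3-])
log₁₀(0.00909) = -2.041
pH = 6.03 − (-2.041) = 8.07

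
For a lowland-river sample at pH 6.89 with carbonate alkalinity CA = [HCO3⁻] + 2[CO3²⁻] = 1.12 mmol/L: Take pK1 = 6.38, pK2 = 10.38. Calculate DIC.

DIC = 1.47 mmol/L

CA = [HCO3⁻] + 2[CO3²⁻] = (α₁ + 2α₂)·DIC
At pH 6.89: [H⁺]/K1 = 10^-0.51 = 0.30903, K2/[H⁺] = 10^-3.49 = 0.00032359
α₁ = 1/(1 + 0.30903 + 0.00032359) = 1/1.3094 = 0.7637; α₂ = α₁·K2/[H⁺] = 0.0002471
α₁ + 2α₂ = 0.7642
DIC = CA / (α₁ + 2α₂) = 1.12 / 0.7642 = 1.47 mmol/L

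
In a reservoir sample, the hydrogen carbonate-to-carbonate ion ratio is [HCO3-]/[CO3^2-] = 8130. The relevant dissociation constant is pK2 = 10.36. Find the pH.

pH = 6.45

From K2 = [H⁺][CO3^2-]/[HCO3-]:  pH = pK2 − log₁₀([HCO3-]/[CO3^2-])
log₁₀(8130) = +3.910
pH = 10.36 − (+3.910) = 6.45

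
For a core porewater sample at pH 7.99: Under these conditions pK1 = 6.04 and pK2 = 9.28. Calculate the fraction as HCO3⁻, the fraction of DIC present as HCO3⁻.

α₁ = 0.941

α₁ = 1 / (1 + [H⁺]/K1 + K2/[H⁺]) = 1 / (1 + 10^-1.95 + 10^-1.29)
   = 1 / (1 + 0.011220 + 0.051286) = 1/1.0625 = 0.9412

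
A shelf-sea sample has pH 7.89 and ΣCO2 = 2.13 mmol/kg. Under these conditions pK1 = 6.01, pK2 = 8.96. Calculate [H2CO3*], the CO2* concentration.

α₀ = 1 / (1 + K1/[H⁺] + K1K2/[H⁺]²) = 1 / (1 + 10^+1.88 + 10^+0.81)
   = 1 / (1 + 75.858 + 6.4565) = 1/83.314 = 0.01200
[CO2*] = α₀ × DIC = 0.01200 × 2.13 = 0.0256 mmol/kg

[CO2*] = 0.0256 mmol/kg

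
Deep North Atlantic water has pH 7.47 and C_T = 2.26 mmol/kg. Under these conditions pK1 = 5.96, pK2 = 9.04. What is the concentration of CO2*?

[CO2*] = 0.0660 mmol/kg

α₀ = 1 / (1 + K1/[H⁺] + K1K2/[H⁺]²) = 1 / (1 + 10^+1.51 + 10^-0.06)
   = 1 / (1 + 32.359 + 0.87096) = 1/34.230 = 0.02921
[CO2*] = α₀ × DIC = 0.02921 × 2.26 = 0.0660 mmol/kg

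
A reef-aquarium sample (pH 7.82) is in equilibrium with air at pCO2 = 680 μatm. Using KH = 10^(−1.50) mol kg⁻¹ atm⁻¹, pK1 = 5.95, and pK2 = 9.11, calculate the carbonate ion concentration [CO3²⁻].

[CO3²⁻] = 0.0818 mmol/kg

[CO2*] = KH · pCO2 = 10^(−1.50) × 680×10^-6 = 2.150×10^-5 mol/kg
α₀ = 1/(1 + K1/[H⁺] + K1K2/[H⁺]²) = 1/(1 + 10^+1.87 + 10^+0.58) = 0.01267
DIC = [CO2*]/α₀ = 2.150×10^-5 / 0.01267 = 1.697 mmol/kg
[CO3²⁻] = α₂·DIC; α₂ = 0.04817, so [CO3²⁻] = 0.04817 × 1.697 = 0.0818 mmol/kg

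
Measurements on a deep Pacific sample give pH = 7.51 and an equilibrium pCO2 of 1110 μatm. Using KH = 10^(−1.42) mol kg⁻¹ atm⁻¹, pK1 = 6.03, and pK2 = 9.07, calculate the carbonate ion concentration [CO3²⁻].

[CO3²⁻] = 0.0351 mmol/kg

[CO2*] = KH · pCO2 = 10^(−1.42) × 1110×10^-6 = 4.220×10^-5 mol/kg
α₀ = 1/(1 + K1/[H⁺] + K1K2/[H⁺]²) = 1/(1 + 10^+1.48 + 10^-0.08) = 0.03122
DIC = [CO2*]/α₀ = 4.220×10^-5 / 0.03122 = 1.352 mmol/kg
[CO3²⁻] = α₂·DIC; α₂ = 0.02597, so [CO3²⁻] = 0.02597 × 1.352 = 0.0351 mmol/kg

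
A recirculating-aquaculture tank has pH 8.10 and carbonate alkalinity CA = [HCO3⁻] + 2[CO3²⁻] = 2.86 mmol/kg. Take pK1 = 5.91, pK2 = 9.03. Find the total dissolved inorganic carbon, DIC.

DIC = 2.60 mmol/kg

CA = [HCO3⁻] + 2[CO3²⁻] = (α₁ + 2α₂)·DIC
At pH 8.10: [H⁺]/K1 = 10^-2.19 = 0.0064565, K2/[H⁺] = 10^-0.93 = 0.11749
α₁ = 1/(1 + 0.0064565 + 0.11749) = 1/1.1239 = 0.8897; α₂ = α₁·K2/[H⁺] = 0.1045
α₁ + 2α₂ = 1.0988
DIC = CA / (α₁ + 2α₂) = 2.86 / 1.0988 = 2.60 mmol/kg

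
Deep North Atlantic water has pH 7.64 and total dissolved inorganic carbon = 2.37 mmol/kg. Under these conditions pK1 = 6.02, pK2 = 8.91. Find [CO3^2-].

[CO3²⁻] = 0.118 mmol/kg

α₂ = 1 / (1 + [H⁺]/K2 + [H⁺]²/(K1K2)) = 1 / (1 + 10^+1.27 + 10^-0.35)
   = 1 / (1 + 18.621 + 0.44668) = 1/20.068 = 0.04983
[CO3²⁻] = α₂ × DIC = 0.04983 × 2.37 = 0.118 mmol/kg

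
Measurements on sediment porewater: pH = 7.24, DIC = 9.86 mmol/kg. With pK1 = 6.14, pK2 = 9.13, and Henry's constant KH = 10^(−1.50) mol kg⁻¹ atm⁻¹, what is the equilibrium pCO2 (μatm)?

α₀ = 1 / (1 + K1/[H⁺] + K1K2/[H⁺]²) = 1 / (1 + 10^+1.10 + 10^-0.79)
   = 1 / (1 + 12.589 + 0.16218) = 1/13.751 = 0.07272
[CO2*] = α₀ × DIC = 0.07272 × 9.86 = 0.7170 mmol/kg
pCO2 = [CO2*]/KH = 7.170×10^-4 / 3.162×10^-2 = 2.27×10^4 μatm

pCO2 = 2.27×10^4 μatm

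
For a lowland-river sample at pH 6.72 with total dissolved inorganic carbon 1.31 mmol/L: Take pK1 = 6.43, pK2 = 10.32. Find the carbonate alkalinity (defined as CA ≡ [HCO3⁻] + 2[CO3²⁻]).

CA = 0.866 mmol/L

CA = [HCO3⁻] + 2[CO3²⁻] = (α₁ + 2α₂)·DIC
At pH 6.72: [H⁺]/K1 = 10^-0.29 = 0.51286, K2/[H⁺] = 10^-3.60 = 0.00025119
α₁ = 1/(1 + 0.51286 + 0.00025119) = 1/1.5131 = 0.6609; α₂ = α₁·K2/[H⁺] = 0.0001660
α₁ + 2α₂ = 0.6612
CA = 0.6612 × 1.31 = 0.866 mmol/L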